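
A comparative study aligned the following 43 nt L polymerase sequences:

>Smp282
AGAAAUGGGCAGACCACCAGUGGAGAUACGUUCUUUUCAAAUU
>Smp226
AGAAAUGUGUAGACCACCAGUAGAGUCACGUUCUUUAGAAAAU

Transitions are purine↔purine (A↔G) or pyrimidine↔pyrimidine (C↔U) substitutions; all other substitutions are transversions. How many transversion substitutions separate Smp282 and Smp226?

5

The sequences differ at positions 8 (G/U, transversion), 10 (C/U, transition), 22 (G/A, transition), 26 (A/U, transversion), 27 (U/C, transition), 37 (U/A, transversion), 38 (C/G, transversion), 42 (U/A, transversion).
Of the 8 differences, 3 transitions and 5 transversions, so the answer is 5.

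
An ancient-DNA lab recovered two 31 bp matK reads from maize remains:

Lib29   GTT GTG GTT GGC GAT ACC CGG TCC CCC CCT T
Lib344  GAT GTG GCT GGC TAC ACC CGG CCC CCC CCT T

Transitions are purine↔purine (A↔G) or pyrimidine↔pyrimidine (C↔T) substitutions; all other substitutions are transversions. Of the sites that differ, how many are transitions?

3

Mismatches occur at site 2 (T→A, transversion), site 8 (T→C, transition), site 13 (G→T, transversion), site 15 (T→C, transition), site 22 (T→C, transition).
Of the 5 differences, 3 transitions and 2 transversions, so the answer is 3.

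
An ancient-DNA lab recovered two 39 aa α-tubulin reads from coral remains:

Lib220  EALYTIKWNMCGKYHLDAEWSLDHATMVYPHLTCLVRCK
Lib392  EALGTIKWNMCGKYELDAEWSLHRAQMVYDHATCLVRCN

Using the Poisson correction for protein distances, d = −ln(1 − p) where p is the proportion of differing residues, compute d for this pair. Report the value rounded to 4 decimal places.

0.2296

Differing sites — 4:Y/G; 15:H/E; 23:D/H; 24:H/R; 26:T/Q; 30:P/D; 32:L/A; 39:K/N.
p = 8/39 = 0.205128.
d = −ln(1 − 0.205128) = −ln(0.794872) = 0.2296.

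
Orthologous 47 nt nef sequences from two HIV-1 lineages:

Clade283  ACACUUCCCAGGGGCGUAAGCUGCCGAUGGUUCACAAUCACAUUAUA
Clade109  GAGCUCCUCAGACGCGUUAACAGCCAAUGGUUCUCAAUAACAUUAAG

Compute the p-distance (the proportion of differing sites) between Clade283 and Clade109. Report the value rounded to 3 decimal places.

The sequences differ at positions 1 (A/G), 2 (C/A), 3 (A/G), 6 (U/C), 8 (C/U), 12 (G/A), 13 (G/C), 18 (A/U), 20 (G/A), 22 (U/A), 26 (G/A), 34 (A/U), 39 (C/A), 46 (U/A), 47 (A/G).
There are 15 differences over 47 sites, so p = 15/47 = 0.319.

0.319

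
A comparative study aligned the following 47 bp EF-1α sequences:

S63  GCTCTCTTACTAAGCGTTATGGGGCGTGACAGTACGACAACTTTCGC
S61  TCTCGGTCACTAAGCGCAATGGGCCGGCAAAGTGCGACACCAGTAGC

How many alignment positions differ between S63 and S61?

15

The sequences differ at positions 1 (G/T), 5 (T/G), 6 (C/G), 8 (T/C), 17 (T/C), 18 (T/A), 24 (G/C), 27 (T/G), 28 (G/C), 30 (C/A), 34 (A/G), 40 (A/C), 42 (T/A), 43 (T/G), 45 (C/A).
That gives 15 mismatches out of 47 aligned sites, so the Hamming distance is 15.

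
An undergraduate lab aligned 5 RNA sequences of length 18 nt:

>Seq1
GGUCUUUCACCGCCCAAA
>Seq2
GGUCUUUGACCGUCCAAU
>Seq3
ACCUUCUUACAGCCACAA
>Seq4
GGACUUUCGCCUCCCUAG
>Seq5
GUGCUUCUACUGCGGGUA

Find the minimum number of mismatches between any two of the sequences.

Pairwise Hamming distances:
  Seq1 vs Seq2: 3
  Seq1 vs Seq3: 9
  Seq1 vs Seq4: 5
  Seq1 vs Seq5: 9
  Seq2 vs Seq3: 11
  Seq2 vs Seq4: 7
  Seq2 vs Seq5: 11
  Seq3 vs Seq4: 12
  Seq3 vs Seq5: 11
  Seq4 vs Seq5: 12
The smallest is 3, between Seq1 and Seq2.

3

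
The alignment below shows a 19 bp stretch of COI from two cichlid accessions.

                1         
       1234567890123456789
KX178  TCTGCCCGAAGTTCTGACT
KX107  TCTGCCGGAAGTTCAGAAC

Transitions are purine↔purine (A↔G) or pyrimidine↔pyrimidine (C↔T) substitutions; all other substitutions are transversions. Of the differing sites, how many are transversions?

Mismatches occur at site 7 (C/G, transversion), site 15 (T/A, transversion), site 18 (C/A, transversion), site 19 (T/C, transition).
Of the 4 differences, 1 transition and 3 transversions, so the answer is 3.

3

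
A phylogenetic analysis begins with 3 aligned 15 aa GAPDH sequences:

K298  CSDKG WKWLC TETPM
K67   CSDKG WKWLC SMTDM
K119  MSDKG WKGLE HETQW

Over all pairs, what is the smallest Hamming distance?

3

Pairwise Hamming distances:
  K298 vs K67: 3
  K298 vs K119: 6
  K67 vs K119: 7
The smallest is 3, between K298 and K67.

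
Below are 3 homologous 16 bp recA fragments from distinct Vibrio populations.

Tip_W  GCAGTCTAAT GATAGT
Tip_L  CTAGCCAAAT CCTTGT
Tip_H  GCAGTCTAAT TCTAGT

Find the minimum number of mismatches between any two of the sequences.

2

Pairwise Hamming distances:
  Tip_W vs Tip_L: 7
  Tip_W vs Tip_H: 2
  Tip_L vs Tip_H: 6
The smallest is 2, between Tip_W and Tip_H.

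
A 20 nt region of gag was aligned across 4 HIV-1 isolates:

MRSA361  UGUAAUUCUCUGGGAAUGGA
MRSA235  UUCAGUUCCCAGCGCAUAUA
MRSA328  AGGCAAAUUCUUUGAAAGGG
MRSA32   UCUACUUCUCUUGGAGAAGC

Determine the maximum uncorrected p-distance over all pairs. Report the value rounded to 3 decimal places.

Pairwise Hamming distances:
  MRSA361 vs MRSA235: 9
  MRSA361 vs MRSA328: 10
  MRSA361 vs MRSA32: 7
  MRSA235 vs MRSA328: 17
  MRSA235 vs MRSA32: 12
  MRSA328 vs MRSA32: 12
The largest is 17 mismatches, between MRSA235 and MRSA328; p = 17/20 = 0.850.

0.850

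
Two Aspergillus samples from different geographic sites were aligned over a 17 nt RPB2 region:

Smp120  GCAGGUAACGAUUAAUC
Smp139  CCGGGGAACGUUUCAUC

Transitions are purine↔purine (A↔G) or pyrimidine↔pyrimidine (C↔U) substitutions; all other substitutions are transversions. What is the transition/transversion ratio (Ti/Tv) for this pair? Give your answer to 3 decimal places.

0.250

Differing sites — 1:G/C (Tv); 3:A/G (Ti); 6:U/G (Tv); 11:A/U (Tv); 14:A/C (Tv).
Of the 5 differences, 1 transition and 4 transversions, so Ti/Tv = 1/4 = 0.250.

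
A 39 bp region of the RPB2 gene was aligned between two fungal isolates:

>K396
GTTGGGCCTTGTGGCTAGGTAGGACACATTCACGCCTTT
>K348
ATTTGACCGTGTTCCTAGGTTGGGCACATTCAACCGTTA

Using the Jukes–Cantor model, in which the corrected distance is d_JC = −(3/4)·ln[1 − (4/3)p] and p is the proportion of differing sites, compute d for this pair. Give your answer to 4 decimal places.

The sequences differ at positions 1 (G/A), 4 (G/T), 6 (G/A), 9 (T/G), 13 (G/T), 14 (G/C), 21 (A/T), 24 (A/G), 33 (C/A), 34 (G/C), 36 (C/G), 39 (T/A).
p = 12/39 = 0.307692.
d = −0.75 · ln(1 − (4/3)·0.307692) = −0.75 · ln(0.589744) = −0.75 · (-0.528067) = 0.3961.

0.3961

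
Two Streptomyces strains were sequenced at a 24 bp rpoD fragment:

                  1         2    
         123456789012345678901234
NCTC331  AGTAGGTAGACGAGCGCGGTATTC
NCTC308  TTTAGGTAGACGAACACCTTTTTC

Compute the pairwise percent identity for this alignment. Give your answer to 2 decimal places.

70.83%

Differing sites — 1:A/T; 2:G/T; 14:G/A; 16:G/A; 18:G/C; 19:G/T; 21:A/T.
17 of the 24 sites match, so the percent identity is 17/24 × 100 = 70.83%.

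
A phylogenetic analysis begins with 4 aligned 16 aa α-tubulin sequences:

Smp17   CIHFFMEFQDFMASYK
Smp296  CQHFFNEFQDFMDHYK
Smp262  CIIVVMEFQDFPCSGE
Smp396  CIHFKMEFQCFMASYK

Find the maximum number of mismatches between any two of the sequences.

10

Pairwise Hamming distances:
  Smp17 vs Smp296: 4
  Smp17 vs Smp262: 7
  Smp17 vs Smp396: 2
  Smp296 vs Smp262: 10
  Smp296 vs Smp396: 6
  Smp262 vs Smp396: 8
The largest is 10, between Smp296 and Smp262.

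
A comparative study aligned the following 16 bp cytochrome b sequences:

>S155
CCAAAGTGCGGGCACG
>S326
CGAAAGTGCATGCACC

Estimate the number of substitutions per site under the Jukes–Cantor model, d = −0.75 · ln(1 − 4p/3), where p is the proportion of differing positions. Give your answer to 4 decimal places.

0.3041

Differing sites — 2:C/G; 10:G/A; 11:G/T; 16:G/C.
p = 4/16 = 0.250000.
d = −0.75 · ln(1 − (4/3)·0.250000) = −0.75 · ln(0.666667) = −0.75 · (-0.405465) = 0.3041.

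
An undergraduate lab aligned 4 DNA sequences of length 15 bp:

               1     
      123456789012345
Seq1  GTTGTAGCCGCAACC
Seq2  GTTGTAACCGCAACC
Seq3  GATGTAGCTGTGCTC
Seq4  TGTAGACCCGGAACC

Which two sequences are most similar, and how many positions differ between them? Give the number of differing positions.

Pairwise Hamming distances:
  Seq1 vs Seq2: 1
  Seq1 vs Seq3: 6
  Seq1 vs Seq4: 6
  Seq2 vs Seq3: 7
  Seq2 vs Seq4: 6
  Seq3 vs Seq4: 10
The smallest is 1, between Seq1 and Seq2.

1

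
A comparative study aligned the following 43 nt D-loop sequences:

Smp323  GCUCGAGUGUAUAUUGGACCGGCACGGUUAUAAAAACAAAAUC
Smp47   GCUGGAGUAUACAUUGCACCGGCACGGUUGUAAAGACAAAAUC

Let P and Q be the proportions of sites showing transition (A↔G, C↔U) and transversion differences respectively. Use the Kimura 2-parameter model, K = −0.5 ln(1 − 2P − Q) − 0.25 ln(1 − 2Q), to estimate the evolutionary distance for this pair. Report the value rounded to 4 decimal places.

Mismatches occur at site 4 (C↔G, transversion), site 9 (G↔A, transition), site 12 (U↔C, transition), site 17 (G↔C, transversion), site 30 (A↔G, transition), site 35 (A↔G, transition).
Of the 6 differences, 4 transitions and 2 transversions over 43 sites: P = 4/43 = 0.093023, Q = 2/43 = 0.046512.
d = −0.5·ln(0.767442) − 0.25·ln(0.906976) = −0.5·(-0.264692) − 0.25·(-0.097639) = 0.1568.

0.1568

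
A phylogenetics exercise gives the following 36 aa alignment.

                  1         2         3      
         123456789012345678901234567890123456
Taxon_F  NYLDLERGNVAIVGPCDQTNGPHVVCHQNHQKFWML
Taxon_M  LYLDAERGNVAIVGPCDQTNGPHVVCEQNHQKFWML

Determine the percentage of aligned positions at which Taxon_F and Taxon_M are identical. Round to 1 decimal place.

Differing sites — 1:N/L; 5:L/A; 27:H/E.
33 of the 36 sites match, so the percent identity is 33/36 × 100 = 91.7%.

91.7%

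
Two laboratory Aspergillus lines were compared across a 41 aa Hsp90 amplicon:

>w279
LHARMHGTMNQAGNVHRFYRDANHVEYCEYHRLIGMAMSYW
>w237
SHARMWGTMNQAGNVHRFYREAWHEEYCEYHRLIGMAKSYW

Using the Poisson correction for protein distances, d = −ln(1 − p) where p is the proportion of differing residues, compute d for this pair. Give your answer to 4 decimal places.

0.1582

Differing sites — 1:L/S; 6:H/W; 21:D/E; 23:N/W; 25:V/E; 38:M/K.
p = 6/41 = 0.146341.
d = −ln(1 − 0.146341) = −ln(0.853659) = 0.1582.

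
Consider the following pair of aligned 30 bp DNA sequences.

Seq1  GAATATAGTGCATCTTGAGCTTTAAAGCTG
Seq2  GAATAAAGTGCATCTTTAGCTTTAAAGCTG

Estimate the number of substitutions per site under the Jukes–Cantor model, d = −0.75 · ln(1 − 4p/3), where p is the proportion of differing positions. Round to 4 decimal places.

Mismatches occur at site 6 (T↔A), site 17 (G↔T).
p = 2/30 = 0.066667.
d = −0.75 · ln(1 − (4/3)·0.066667) = −0.75 · ln(0.911111) = −0.75 · (-0.093091) = 0.0698.

0.0698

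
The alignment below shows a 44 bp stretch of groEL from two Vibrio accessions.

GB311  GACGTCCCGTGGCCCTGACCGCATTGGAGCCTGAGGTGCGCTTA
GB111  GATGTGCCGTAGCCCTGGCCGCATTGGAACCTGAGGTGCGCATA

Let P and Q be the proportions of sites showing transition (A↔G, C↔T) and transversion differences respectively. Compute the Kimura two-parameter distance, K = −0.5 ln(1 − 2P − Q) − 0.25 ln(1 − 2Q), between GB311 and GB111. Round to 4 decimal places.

0.1527

Mismatches occur at site 3 (C↔T, transition), site 6 (C↔G, transversion), site 11 (G↔A, transition), site 18 (A↔G, transition), site 29 (G↔A, transition), site 42 (T↔A, transversion).
Of the 6 differences, 4 transitions and 2 transversions over 44 sites: P = 4/44 = 0.090909, Q = 2/44 = 0.045455.
d = −0.5·ln(0.772727) − 0.25·ln(0.909090) = −0.5·(-0.257829) − 0.25·(-0.095311) = 0.1527.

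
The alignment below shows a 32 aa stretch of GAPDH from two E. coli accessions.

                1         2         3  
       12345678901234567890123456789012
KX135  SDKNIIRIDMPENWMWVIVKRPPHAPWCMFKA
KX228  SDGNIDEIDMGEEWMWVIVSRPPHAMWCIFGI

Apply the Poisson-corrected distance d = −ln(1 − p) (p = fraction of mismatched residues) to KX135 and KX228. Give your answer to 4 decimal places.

The sequences differ at positions 3 (K/G), 6 (I/D), 7 (R/E), 11 (P/G), 13 (N/E), 20 (K/S), 26 (P/M), 29 (M/I), 31 (K/G), 32 (A/I).
p = 10/32 = 0.312500.
d = −ln(1 − 0.312500) = −ln(0.687500) = 0.3747.

0.3747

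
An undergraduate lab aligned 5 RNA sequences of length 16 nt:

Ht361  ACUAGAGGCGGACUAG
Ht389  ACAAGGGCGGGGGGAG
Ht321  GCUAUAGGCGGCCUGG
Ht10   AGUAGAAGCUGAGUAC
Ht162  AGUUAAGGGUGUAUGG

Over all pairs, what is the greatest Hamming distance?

11

Pairwise Hamming distances:
  Ht361 vs Ht389: 7
  Ht361 vs Ht321: 4
  Ht361 vs Ht10: 5
  Ht361 vs Ht162: 8
  Ht389 vs Ht321: 10
  Ht389 vs Ht10: 10
  Ht389 vs Ht162: 11
  Ht321 vs Ht10: 9
  Ht321 vs Ht162: 8
  Ht10 vs Ht162: 8
The largest is 11, between Ht389 and Ht162.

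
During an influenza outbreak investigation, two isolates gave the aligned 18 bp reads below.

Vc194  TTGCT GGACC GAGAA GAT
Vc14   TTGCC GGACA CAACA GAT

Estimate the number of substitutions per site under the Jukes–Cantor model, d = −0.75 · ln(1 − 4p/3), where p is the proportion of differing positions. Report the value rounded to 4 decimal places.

0.3470

The sequences differ at positions 5 (T/C), 10 (C/A), 11 (G/C), 13 (G/A), 14 (A/C).
p = 5/18 = 0.277778.
d = −0.75 · ln(1 − (4/3)·0.277778) = −0.75 · ln(0.629629) = −0.75 · (-0.462625) = 0.3470.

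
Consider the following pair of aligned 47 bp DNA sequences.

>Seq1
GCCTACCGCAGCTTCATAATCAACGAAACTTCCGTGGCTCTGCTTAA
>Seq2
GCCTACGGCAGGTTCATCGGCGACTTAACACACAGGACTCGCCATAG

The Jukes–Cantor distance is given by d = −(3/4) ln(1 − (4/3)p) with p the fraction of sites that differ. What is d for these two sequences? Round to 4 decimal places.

0.5360

Differing sites — 7:C/G; 12:C/G; 18:A/C; 19:A/G; 20:T/G; 22:A/G; 25:G/T; 26:A/T; 30:T/A; 31:T/C; 32:C/A; 34:G/A; 35:T/G; 37:G/A; 41:T/G; 42:G/C; 44:T/A; 47:A/G.
p = 18/47 = 0.382979.
d = −0.75 · ln(1 − (4/3)·0.382979) = −0.75 · ln(0.489361) = −0.75 · (-0.714655) = 0.5360.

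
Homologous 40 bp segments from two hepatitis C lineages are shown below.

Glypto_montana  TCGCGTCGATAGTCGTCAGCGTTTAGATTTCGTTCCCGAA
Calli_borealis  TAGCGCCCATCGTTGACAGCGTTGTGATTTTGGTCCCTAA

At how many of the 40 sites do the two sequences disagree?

11

Mismatches occur at site 2 (C→A), site 6 (T→C), site 8 (G→C), site 11 (A→C), site 14 (C→T), site 16 (T→A), site 24 (T→G), site 25 (A→T), site 31 (C→T), site 33 (T→G), site 38 (G→T).
That gives 11 mismatches out of 40 aligned sites, so the Hamming distance is 11.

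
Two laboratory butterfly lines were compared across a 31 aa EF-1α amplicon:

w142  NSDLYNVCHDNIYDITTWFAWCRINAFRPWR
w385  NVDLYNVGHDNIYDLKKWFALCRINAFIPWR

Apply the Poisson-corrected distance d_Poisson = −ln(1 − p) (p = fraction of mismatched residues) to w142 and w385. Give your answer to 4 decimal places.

0.2559

Differing sites — 2:S/V; 8:C/G; 15:I/L; 16:T/K; 17:T/K; 21:W/L; 28:R/I.
p = 7/31 = 0.225806.
d = −ln(1 − 0.225806) = −ln(0.774194) = 0.2559.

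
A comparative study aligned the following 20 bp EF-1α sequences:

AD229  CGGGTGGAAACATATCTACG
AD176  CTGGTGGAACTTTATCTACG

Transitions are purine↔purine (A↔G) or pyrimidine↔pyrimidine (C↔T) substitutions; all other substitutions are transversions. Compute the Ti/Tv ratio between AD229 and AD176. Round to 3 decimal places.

The sequences differ at positions 2 (G/T, transversion), 10 (A/C, transversion), 11 (C/T, transition), 12 (A/T, transversion).
Of the 4 differences, 1 transition and 3 transversions, so Ti/Tv = 1/3 = 0.333.

0.333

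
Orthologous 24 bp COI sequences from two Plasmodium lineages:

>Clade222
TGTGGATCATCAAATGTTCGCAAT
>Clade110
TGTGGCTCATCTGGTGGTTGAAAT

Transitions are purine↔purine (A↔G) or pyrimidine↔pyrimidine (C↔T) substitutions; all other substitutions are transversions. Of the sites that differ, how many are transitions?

3

Mismatches occur at site 6 (A/C, transversion), site 12 (A/T, transversion), site 13 (A/G, transition), site 14 (A/G, transition), site 17 (T/G, transversion), site 19 (C/T, transition), site 21 (C/A, transversion).
Of the 7 differences, 3 transitions and 4 transversions, so the answer is 3.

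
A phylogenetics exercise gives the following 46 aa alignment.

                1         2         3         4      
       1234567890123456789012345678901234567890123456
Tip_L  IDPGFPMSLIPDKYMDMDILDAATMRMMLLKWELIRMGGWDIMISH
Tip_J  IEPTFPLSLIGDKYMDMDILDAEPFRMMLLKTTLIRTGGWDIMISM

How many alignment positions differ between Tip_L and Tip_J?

Mismatches occur at site 2 (D↔E), site 4 (G↔T), site 7 (M↔L), site 11 (P↔G), site 23 (A↔E), site 24 (T↔P), site 25 (M↔F), site 32 (W↔T), site 33 (E↔T), site 37 (M↔T), site 46 (H↔M).
That gives 11 mismatches out of 46 aligned sites, so the Hamming distance is 11.

11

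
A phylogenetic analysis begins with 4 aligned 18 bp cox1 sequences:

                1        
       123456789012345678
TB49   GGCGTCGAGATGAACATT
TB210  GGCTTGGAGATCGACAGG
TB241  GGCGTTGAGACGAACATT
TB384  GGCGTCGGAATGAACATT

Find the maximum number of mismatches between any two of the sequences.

Pairwise Hamming distances:
  TB49 vs TB210: 6
  TB49 vs TB241: 2
  TB49 vs TB384: 2
  TB210 vs TB241: 7
  TB210 vs TB384: 8
  TB241 vs TB384: 4
The largest is 8, between TB210 and TB384.

8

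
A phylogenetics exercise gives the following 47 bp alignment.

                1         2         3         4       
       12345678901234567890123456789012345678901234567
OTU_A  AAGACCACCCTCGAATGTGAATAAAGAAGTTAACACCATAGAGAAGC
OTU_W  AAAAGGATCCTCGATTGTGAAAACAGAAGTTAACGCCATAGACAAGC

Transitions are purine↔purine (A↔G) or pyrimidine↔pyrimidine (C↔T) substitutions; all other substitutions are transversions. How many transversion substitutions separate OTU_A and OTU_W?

6

The sequences differ at positions 3 (G/A, transition), 5 (C/G, transversion), 6 (C/G, transversion), 8 (C/T, transition), 15 (A/T, transversion), 22 (T/A, transversion), 24 (A/C, transversion), 35 (A/G, transition), 43 (G/C, transversion).
Of the 9 differences, 3 transitions and 6 transversions, so the answer is 6.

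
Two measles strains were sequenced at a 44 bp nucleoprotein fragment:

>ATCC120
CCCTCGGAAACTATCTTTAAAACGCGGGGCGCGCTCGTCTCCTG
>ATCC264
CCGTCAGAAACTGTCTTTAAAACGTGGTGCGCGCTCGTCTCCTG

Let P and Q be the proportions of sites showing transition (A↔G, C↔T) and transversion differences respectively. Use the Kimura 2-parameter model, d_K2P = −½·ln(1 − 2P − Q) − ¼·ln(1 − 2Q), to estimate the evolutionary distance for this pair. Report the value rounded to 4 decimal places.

0.1242

The sequences differ at positions 3 (C/G, transversion), 6 (G/A, transition), 13 (A/G, transition), 25 (C/T, transition), 28 (G/T, transversion).
Of the 5 differences, 3 transitions and 2 transversions over 44 sites: P = 3/44 = 0.068182, Q = 2/44 = 0.045455.
d = −0.5·ln(0.818181) − 0.25·ln(0.909090) = −0.5·(-0.200672) − 0.25·(-0.095311) = 0.1242.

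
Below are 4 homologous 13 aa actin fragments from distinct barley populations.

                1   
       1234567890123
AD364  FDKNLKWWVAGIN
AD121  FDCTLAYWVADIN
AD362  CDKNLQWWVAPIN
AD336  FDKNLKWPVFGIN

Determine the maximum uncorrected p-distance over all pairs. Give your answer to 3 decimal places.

0.538

Pairwise Hamming distances:
  AD364 vs AD121: 5
  AD364 vs AD362: 3
  AD364 vs AD336: 2
  AD121 vs AD362: 6
  AD121 vs AD336: 7
  AD362 vs AD336: 5
The largest is 7 mismatches, between AD121 and AD336; p = 7/13 = 0.538.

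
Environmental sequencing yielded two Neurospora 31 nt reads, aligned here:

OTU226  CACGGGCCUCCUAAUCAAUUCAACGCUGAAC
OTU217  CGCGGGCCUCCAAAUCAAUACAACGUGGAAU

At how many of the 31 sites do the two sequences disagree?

Mismatches occur at site 2 (A→G), site 12 (U→A), site 20 (U→A), site 26 (C→U), site 27 (U→G), site 31 (C→U).
That gives 6 mismatches out of 31 aligned sites, so the Hamming distance is 6.

6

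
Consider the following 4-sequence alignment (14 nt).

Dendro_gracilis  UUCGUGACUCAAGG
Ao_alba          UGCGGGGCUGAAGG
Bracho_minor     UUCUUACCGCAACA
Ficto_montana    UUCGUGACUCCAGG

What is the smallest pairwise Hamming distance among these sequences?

1

Pairwise Hamming distances:
  Dendro_gracilis vs Ao_alba: 4
  Dendro_gracilis vs Bracho_minor: 6
  Dendro_gracilis vs Ficto_montana: 1
  Ao_alba vs Bracho_minor: 9
  Ao_alba vs Ficto_montana: 5
  Bracho_minor vs Ficto_montana: 7
The smallest is 1, between Dendro_gracilis and Ficto_montana.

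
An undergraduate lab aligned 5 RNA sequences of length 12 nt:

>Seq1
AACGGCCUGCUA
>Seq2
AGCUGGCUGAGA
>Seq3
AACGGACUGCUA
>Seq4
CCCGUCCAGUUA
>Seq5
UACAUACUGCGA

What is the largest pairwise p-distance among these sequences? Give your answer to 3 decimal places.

0.667

Pairwise Hamming distances:
  Seq1 vs Seq2: 5
  Seq1 vs Seq3: 1
  Seq1 vs Seq4: 5
  Seq1 vs Seq5: 5
  Seq2 vs Seq3: 5
  Seq2 vs Seq4: 8
  Seq2 vs Seq5: 6
  Seq3 vs Seq4: 6
  Seq3 vs Seq5: 4
  Seq4 vs Seq5: 7
The largest is 8 mismatches, between Seq2 and Seq4; p = 8/12 = 0.667.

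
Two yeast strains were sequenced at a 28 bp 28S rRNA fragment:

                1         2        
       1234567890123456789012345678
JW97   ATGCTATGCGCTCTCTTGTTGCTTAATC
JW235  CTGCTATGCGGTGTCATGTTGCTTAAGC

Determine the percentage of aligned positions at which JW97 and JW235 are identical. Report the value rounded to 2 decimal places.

82.14%

Differing sites — 1:A/C; 11:C/G; 13:C/G; 16:T/A; 27:T/G.
23 of the 28 sites match, so the percent identity is 23/28 × 100 = 82.14%.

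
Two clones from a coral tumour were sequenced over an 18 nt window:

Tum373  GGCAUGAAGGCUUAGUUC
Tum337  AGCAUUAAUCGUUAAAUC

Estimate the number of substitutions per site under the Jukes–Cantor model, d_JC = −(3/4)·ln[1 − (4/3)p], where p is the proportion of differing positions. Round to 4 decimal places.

0.5482

Mismatches occur at site 1 (G↔A), site 6 (G↔U), site 9 (G↔U), site 10 (G↔C), site 11 (C↔G), site 15 (G↔A), site 16 (U↔A).
p = 7/18 = 0.388889.
d = −0.75 · ln(1 − (4/3)·0.388889) = −0.75 · ln(0.481481) = −0.75 · (-0.730889) = 0.5482.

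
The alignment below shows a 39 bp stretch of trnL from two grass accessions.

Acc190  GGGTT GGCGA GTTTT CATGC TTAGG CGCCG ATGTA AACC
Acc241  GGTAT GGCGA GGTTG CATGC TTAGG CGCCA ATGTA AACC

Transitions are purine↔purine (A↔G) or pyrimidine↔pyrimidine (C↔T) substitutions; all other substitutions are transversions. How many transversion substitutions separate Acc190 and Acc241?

Mismatches occur at site 3 (G/T, transversion), site 4 (T/A, transversion), site 12 (T/G, transversion), site 15 (T/G, transversion), site 30 (G/A, transition).
Of the 5 differences, 1 transition and 4 transversions, so the answer is 4.

4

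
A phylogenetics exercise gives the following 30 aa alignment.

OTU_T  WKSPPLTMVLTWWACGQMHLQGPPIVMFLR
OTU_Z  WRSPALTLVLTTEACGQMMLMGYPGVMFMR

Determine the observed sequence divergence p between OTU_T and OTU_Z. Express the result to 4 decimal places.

The sequences differ at positions 2 (K/R), 5 (P/A), 8 (M/L), 12 (W/T), 13 (W/E), 19 (H/M), 21 (Q/M), 23 (P/Y), 25 (I/G), 29 (L/M).
There are 10 differences over 30 sites, so p = 10/30 = 0.3333.

0.3333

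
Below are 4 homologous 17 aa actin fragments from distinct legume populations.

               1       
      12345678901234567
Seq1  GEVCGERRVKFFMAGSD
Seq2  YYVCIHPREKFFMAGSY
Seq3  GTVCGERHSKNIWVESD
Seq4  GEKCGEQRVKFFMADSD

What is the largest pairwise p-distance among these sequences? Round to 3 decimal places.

0.765

Pairwise Hamming distances:
  Seq1 vs Seq2: 7
  Seq1 vs Seq3: 8
  Seq1 vs Seq4: 3
  Seq2 vs Seq3: 13
  Seq2 vs Seq4: 9
  Seq3 vs Seq4: 10
The largest is 13 mismatches, between Seq2 and Seq3; p = 13/17 = 0.765.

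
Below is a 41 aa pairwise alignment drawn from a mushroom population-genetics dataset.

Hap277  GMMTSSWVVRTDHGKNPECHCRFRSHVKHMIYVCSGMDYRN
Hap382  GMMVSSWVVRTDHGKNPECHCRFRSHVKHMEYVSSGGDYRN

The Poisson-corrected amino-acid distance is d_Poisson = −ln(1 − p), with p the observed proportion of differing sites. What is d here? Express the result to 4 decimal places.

Mismatches occur at site 4 (T↔V), site 31 (I↔E), site 34 (C↔S), site 37 (M↔G).
p = 4/41 = 0.097561.
d = −ln(1 − 0.097561) = −ln(0.902439) = 0.1027.

0.1027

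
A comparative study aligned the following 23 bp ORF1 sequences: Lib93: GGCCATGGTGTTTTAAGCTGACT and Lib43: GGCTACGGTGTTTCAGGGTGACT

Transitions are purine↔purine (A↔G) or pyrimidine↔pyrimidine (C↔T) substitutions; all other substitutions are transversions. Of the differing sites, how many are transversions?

Differing sites — 4:C/T (Ti); 6:T/C (Ti); 14:T/C (Ti); 16:A/G (Ti); 18:C/G (Tv).
Of the 5 differences, 4 transitions and 1 transversion, so the answer is 1.

1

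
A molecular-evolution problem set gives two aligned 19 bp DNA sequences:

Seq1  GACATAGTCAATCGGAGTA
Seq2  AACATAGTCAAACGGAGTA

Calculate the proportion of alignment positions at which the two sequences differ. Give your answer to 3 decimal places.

0.105

Differing sites — 1:G/A; 12:T/A.
There are 2 differences over 19 sites, so p = 2/19 = 0.105.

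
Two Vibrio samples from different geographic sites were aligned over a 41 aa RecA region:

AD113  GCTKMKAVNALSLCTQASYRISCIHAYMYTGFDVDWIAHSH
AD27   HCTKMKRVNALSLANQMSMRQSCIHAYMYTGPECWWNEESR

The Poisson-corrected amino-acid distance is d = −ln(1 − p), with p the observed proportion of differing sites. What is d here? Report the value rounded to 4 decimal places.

0.4555

Differing sites — 1:G/H; 7:A/R; 14:C/A; 15:T/N; 17:A/M; 19:Y/M; 21:I/Q; 32:F/P; 33:D/E; 34:V/C; 35:D/W; 37:I/N; 38:A/E; 39:H/E; 41:H/R.
p = 15/41 = 0.365854.
d = −ln(1 − 0.365854) = −ln(0.634146) = 0.4555.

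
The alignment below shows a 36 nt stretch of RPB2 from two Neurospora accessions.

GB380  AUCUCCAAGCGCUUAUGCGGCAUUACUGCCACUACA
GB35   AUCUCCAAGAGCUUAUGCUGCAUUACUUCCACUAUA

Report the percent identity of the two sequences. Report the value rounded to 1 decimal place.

Differing sites — 10:C/A; 19:G/U; 28:G/U; 35:C/U.
32 of the 36 sites match, so the percent identity is 32/36 × 100 = 88.9%.

88.9%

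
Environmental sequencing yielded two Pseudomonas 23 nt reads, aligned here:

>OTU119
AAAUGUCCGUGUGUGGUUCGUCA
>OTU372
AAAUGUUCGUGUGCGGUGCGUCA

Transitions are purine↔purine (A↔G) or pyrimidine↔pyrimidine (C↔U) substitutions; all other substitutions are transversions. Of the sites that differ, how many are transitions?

2

Differing sites — 7:C/U (Ti); 14:U/C (Ti); 18:U/G (Tv).
Of the 3 differences, 2 transitions and 1 transversion, so the answer is 2.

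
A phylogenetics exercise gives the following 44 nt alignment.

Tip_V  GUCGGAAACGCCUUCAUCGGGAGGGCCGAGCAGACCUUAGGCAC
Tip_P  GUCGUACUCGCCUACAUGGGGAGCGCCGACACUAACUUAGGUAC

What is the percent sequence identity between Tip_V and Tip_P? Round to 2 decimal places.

The sequences differ at positions 5 (G/U), 7 (A/C), 8 (A/U), 14 (U/A), 18 (C/G), 24 (G/C), 30 (G/C), 31 (C/A), 32 (A/C), 33 (G/U), 35 (C/A), 42 (C/U).
32 of the 44 sites match, so the percent identity is 32/44 × 100 = 72.73%.

72.73%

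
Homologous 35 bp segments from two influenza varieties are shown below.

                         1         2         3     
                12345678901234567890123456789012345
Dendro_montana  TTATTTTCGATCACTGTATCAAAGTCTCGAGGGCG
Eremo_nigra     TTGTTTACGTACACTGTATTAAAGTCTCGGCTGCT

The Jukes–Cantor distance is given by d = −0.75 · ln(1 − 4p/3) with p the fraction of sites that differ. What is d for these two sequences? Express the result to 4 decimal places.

0.3149

Differing sites — 3:A/G; 7:T/A; 10:A/T; 11:T/A; 20:C/T; 30:A/G; 31:G/C; 32:G/T; 35:G/T.
p = 9/35 = 0.257143.
d = −0.75 · ln(1 − (4/3)·0.257143) = −0.75 · ln(0.657143) = −0.75 · (-0.419854) = 0.3149.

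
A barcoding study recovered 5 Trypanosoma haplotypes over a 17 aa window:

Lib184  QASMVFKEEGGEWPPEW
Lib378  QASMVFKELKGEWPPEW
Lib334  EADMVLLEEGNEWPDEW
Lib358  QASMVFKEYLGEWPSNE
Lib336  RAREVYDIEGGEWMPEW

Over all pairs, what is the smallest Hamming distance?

2

Pairwise Hamming distances:
  Lib184 vs Lib378: 2
  Lib184 vs Lib334: 6
  Lib184 vs Lib358: 5
  Lib184 vs Lib336: 7
  Lib378 vs Lib334: 8
  Lib378 vs Lib358: 5
  Lib378 vs Lib336: 9
  Lib334 vs Lib358: 10
  Lib334 vs Lib336: 9
  Lib358 vs Lib336: 12
The smallest is 2, between Lib184 and Lib378.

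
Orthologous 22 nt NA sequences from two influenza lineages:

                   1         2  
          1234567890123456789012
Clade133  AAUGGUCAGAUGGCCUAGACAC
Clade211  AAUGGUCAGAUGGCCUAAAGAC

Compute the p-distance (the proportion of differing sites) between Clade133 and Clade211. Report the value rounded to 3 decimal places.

0.091

Differing sites — 18:G/A; 20:C/G.
There are 2 differences over 22 sites, so p = 2/22 = 0.091.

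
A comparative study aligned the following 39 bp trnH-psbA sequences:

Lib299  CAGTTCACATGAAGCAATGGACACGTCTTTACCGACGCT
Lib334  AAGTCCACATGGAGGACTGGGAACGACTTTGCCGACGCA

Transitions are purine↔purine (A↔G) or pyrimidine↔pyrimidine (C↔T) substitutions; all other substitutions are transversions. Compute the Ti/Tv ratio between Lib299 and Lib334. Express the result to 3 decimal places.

The sequences differ at positions 1 (C/A, transversion), 5 (T/C, transition), 12 (A/G, transition), 15 (C/G, transversion), 17 (A/C, transversion), 21 (A/G, transition), 22 (C/A, transversion), 26 (T/A, transversion), 31 (A/G, transition), 39 (T/A, transversion).
Of the 10 differences, 4 transitions and 6 transversions, so Ti/Tv = 4/6 = 0.667.

0.667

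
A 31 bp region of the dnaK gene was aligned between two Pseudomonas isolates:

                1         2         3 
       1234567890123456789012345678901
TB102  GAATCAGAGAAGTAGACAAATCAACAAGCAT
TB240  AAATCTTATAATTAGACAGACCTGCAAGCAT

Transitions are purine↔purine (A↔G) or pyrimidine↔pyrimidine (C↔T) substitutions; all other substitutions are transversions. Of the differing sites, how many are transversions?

Mismatches occur at site 1 (G↔A, transition), site 6 (A↔T, transversion), site 7 (G↔T, transversion), site 9 (G↔T, transversion), site 12 (G↔T, transversion), site 19 (A↔G, transition), site 21 (T↔C, transition), site 23 (A↔T, transversion), site 24 (A↔G, transition).
Of the 9 differences, 4 transitions and 5 transversions, so the answer is 5.

5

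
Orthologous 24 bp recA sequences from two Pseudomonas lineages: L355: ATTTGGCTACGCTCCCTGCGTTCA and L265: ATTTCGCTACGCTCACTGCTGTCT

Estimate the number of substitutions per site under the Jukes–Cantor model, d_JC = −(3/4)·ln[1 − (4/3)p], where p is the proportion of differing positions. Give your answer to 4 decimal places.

0.2441

Differing sites — 5:G/C; 15:C/A; 20:G/T; 21:T/G; 24:A/T.
p = 5/24 = 0.208333.
d = −0.75 · ln(1 − (4/3)·0.208333) = −0.75 · ln(0.722223) = −0.75 · (-0.325421) = 0.2441.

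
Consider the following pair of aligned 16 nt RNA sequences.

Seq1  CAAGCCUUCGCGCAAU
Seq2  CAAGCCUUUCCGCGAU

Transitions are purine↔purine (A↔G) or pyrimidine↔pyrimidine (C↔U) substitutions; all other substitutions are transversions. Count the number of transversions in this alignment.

The sequences differ at positions 9 (C/U, transition), 10 (G/C, transversion), 14 (A/G, transition).
Of the 3 differences, 2 transitions and 1 transversion, so the answer is 1.

1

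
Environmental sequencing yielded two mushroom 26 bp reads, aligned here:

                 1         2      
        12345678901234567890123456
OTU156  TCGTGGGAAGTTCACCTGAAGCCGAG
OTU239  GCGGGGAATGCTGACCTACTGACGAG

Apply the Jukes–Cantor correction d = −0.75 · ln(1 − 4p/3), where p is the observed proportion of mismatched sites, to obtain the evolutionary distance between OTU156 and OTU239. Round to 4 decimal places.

Mismatches occur at site 1 (T↔G), site 4 (T↔G), site 7 (G↔A), site 9 (A↔T), site 11 (T↔C), site 13 (C↔G), site 18 (G↔A), site 19 (A↔C), site 20 (A↔T), site 22 (C↔A).
p = 10/26 = 0.384615.
d = −0.75 · ln(1 − (4/3)·0.384615) = −0.75 · ln(0.487180) = −0.75 · (-0.719122) = 0.5393.

0.5393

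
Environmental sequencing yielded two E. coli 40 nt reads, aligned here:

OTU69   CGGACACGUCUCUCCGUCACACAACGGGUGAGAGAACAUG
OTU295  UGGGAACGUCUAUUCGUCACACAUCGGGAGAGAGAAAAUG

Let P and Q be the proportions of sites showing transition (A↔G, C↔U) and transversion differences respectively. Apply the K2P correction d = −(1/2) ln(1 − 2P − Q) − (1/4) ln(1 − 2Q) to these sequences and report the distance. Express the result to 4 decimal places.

0.2327

The sequences differ at positions 1 (C/U, transition), 4 (A/G, transition), 5 (C/A, transversion), 12 (C/A, transversion), 14 (C/U, transition), 24 (A/U, transversion), 29 (U/A, transversion), 37 (C/A, transversion).
Of the 8 differences, 3 transitions and 5 transversions over 40 sites: P = 3/40 = 0.075000, Q = 5/40 = 0.125000.
d = −0.5·ln(0.725000) − 0.25·ln(0.750000) = −0.5·(-0.321584) − 0.25·(-0.287682) = 0.2327.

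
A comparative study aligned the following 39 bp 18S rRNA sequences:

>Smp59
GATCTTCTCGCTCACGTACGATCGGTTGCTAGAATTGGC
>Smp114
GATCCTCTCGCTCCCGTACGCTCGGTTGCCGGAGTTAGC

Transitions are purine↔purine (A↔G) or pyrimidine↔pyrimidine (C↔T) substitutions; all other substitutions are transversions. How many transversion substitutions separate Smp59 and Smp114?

2

Differing sites — 5:T/C (Ti); 14:A/C (Tv); 21:A/C (Tv); 30:T/C (Ti); 31:A/G (Ti); 34:A/G (Ti); 37:G/A (Ti).
Of the 7 differences, 5 transitions and 2 transversions, so the answer is 2.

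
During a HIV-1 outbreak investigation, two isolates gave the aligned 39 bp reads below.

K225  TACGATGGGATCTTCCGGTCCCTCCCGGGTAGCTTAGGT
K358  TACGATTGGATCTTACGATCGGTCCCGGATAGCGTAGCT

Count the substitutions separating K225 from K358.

8

Mismatches occur at site 7 (G/T), site 15 (C/A), site 18 (G/A), site 21 (C/G), site 22 (C/G), site 29 (G/A), site 34 (T/G), site 38 (G/C).
That gives 8 mismatches out of 39 aligned sites, so the Hamming distance is 8.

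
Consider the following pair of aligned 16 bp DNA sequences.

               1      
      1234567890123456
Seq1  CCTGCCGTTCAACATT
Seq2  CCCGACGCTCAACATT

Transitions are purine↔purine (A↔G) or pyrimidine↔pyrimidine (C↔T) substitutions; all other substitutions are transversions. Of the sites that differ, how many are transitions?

Mismatches occur at site 3 (T/C, transition), site 5 (C/A, transversion), site 8 (T/C, transition).
Of the 3 differences, 2 transitions and 1 transversion, so the answer is 2.

2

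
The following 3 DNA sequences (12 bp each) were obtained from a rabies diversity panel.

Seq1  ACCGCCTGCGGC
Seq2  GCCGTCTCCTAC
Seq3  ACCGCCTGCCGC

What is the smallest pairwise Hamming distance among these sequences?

1

Pairwise Hamming distances:
  Seq1 vs Seq2: 5
  Seq1 vs Seq3: 1
  Seq2 vs Seq3: 5
The smallest is 1, between Seq1 and Seq3.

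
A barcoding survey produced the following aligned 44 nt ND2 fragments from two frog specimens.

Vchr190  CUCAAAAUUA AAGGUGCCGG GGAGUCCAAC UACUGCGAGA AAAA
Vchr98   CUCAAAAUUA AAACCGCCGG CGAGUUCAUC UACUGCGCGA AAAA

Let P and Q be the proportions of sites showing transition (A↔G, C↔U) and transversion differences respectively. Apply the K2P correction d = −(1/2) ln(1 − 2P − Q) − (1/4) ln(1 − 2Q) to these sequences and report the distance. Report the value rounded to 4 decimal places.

Mismatches occur at site 13 (G↔A, transition), site 14 (G↔C, transversion), site 15 (U↔C, transition), site 21 (G↔C, transversion), site 26 (C↔U, transition), site 29 (A↔U, transversion), site 38 (A↔C, transversion).
Of the 7 differences, 3 transitions and 4 transversions over 44 sites: P = 3/44 = 0.068182, Q = 4/44 = 0.090909.
d = −0.5·ln(0.772727) − 0.25·ln(0.818182) = −0.5·(-0.257829) − 0.25·(-0.200670) = 0.1791.

0.1791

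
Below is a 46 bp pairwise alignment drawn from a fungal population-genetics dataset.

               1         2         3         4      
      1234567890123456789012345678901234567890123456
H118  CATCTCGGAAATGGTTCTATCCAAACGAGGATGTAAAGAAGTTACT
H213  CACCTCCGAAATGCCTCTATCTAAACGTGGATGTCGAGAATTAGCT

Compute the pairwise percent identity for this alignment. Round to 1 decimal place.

Mismatches occur at site 3 (T→C), site 7 (G→C), site 14 (G→C), site 15 (T→C), site 22 (C→T), site 28 (A→T), site 35 (A→C), site 36 (A→G), site 41 (G→T), site 43 (T→A), site 44 (A→G).
35 of the 46 sites match, so the percent identity is 35/46 × 100 = 76.1%.

76.1%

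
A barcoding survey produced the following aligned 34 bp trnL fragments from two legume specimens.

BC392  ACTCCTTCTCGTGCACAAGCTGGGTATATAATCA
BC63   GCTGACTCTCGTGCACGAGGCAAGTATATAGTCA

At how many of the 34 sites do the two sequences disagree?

Differing sites — 1:A/G; 4:C/G; 5:C/A; 6:T/C; 17:A/G; 20:C/G; 21:T/C; 22:G/A; 23:G/A; 31:A/G.
That gives 10 mismatches out of 34 aligned sites, so the Hamming distance is 10.

10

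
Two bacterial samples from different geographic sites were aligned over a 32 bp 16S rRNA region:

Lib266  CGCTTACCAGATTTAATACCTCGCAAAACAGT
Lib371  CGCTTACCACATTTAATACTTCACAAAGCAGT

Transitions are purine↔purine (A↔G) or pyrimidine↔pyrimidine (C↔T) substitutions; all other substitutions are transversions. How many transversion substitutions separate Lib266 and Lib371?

Differing sites — 10:G/C (Tv); 20:C/T (Ti); 23:G/A (Ti); 28:A/G (Ti).
Of the 4 differences, 3 transitions and 1 transversion, so the answer is 1.

1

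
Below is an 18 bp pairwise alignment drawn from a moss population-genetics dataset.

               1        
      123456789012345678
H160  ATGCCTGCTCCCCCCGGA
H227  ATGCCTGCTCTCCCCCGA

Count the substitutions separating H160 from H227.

2

Differing sites — 11:C/T; 16:G/C.
That gives 2 mismatches out of 18 aligned sites, so the Hamming distance is 2.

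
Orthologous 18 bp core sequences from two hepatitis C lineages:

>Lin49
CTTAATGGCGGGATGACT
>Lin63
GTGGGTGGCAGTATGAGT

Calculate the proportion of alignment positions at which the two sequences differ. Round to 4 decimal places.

0.3889

Differing sites — 1:C/G; 3:T/G; 4:A/G; 5:A/G; 10:G/A; 12:G/T; 17:C/G.
There are 7 differences over 18 sites, so p = 7/18 = 0.3889.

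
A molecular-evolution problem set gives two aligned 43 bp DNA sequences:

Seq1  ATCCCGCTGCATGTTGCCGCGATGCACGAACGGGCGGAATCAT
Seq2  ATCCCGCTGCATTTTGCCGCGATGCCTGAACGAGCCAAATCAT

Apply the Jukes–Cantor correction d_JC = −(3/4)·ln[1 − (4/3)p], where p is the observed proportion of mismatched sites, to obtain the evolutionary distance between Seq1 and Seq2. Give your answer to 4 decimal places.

0.1544

Mismatches occur at site 13 (G↔T), site 26 (A↔C), site 27 (C↔T), site 33 (G↔A), site 36 (G↔C), site 37 (G↔A).
p = 6/43 = 0.139535.
d = −0.75 · ln(1 − (4/3)·0.139535) = −0.75 · ln(0.813953) = −0.75 · (-0.205853) = 0.1544.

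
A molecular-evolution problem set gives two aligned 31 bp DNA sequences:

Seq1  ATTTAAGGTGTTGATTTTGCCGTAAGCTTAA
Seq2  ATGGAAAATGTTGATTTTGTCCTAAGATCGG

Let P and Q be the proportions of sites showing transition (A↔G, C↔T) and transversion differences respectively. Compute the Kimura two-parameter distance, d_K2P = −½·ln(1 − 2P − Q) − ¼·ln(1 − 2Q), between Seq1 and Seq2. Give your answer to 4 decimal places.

Differing sites — 3:T/G (Tv); 4:T/G (Tv); 7:G/A (Ti); 8:G/A (Ti); 20:C/T (Ti); 22:G/C (Tv); 27:C/A (Tv); 29:T/C (Ti); 30:A/G (Ti); 31:A/G (Ti).
Of the 10 differences, 6 transitions and 4 transversions over 31 sites: P = 6/31 = 0.193548, Q = 4/31 = 0.129032.
d = −0.5·ln(0.483872) − 0.25·ln(0.741936) = −0.5·(-0.725935) − 0.25·(-0.298492) = 0.4376.

0.4376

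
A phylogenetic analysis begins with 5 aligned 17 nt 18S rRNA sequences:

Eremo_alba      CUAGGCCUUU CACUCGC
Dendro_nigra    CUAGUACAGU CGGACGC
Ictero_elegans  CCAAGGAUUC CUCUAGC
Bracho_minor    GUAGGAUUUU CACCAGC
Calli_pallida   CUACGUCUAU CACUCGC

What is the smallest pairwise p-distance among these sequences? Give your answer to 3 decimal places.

0.176

Pairwise Hamming distances:
  Eremo_alba vs Dendro_nigra: 7
  Eremo_alba vs Ictero_elegans: 7
  Eremo_alba vs Bracho_minor: 5
  Eremo_alba vs Calli_pallida: 3
  Dendro_nigra vs Ictero_elegans: 12
  Dendro_nigra vs Bracho_minor: 9
  Dendro_nigra vs Calli_pallida: 8
  Ictero_elegans vs Bracho_minor: 8
  Ictero_elegans vs Calli_pallida: 8
  Bracho_minor vs Calli_pallida: 7
The smallest is 3 mismatches, between Eremo_alba and Calli_pallida; p = 3/17 = 0.176.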